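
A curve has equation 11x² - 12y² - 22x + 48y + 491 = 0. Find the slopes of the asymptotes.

Group: 11(x² - 2x) -12(y² - 4y) = -491
Complete the square: 11(x - 1)² -12(y - 2)² = -491 + 11 - 48 = -528
Dividing both sides by -528: (y - 2)²/44 - (x - 1)²/48 = 1
Hyperbola, center (1, 2), transverse axis vertical; a² = 44, b² = 48.
For a vertical hyperbola the asymptotes have slope ±a/b.
Here that is ±2√11/4√3 = ±√33/6.

√33/6 and -√33/6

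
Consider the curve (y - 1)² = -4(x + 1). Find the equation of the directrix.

Vertex (-1, 1); 4p = -4 so p = -1. Opens left.
Directrix is the vertical line x = h − p = -1 − (-1) = 0.

x = 0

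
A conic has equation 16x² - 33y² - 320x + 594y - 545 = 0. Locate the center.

16(x² - 20x) -33(y² - 18y) = 545
16(x - 10)² -33(y - 9)² = 545 + 1600 - 2673 = -528
Divide by -528: (y - 9)²/16 - (x - 10)²/33 = 1
Hyperbola with center (10, 9).

(10, 9)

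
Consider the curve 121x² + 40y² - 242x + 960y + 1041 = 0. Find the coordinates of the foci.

Group: 121(x² - 2x) + 40(y² + 24y) = -1041
Complete the square: 121(x - 1)² + 40(y + 12)² = -1041 + 121 + 5760 = 4840
Divide by 4840: (x - 1)²/40 + (y + 12)²/121 = 1
Ellipse, center (1, -12), major axis vertical; a² = 121, b² = 40.
c² = a² - b² = 121 - 40 = 81, so c = 9.
Foci lie on the vertical axis through the center: (h, k ± c).

(1, -21) and (1, -3)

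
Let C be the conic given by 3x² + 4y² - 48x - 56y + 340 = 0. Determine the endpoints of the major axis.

(4, 7) and (12, 7)

Collect terms: 3(x² - 16x) + 4(y² - 14y) = -340
Complete the square: 3(x - 8)² + 4(y - 7)² = -340 + 192 + 196 = 48
Divide through by 48 to get (x - 8)²/16 + (y - 7)²/12 = 1.
Ellipse, center (8, 7), major axis horizontal; a² = 16, b² = 12.
a = 4. Vertices at (h ± a, k).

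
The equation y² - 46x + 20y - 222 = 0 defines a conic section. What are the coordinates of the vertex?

(-7, -10)

Only y is squared. Complete the square in y: (y + 10)² = 46(x + 7).
Vertex (-7, -10); 4p = 46 so p = 23/2. Opens right.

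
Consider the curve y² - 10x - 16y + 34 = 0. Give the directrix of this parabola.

x = -11/2

Only y is squared. Complete the square in y: (y - 8)² = 10(x + 3).
Vertex (-3, 8); 4p = 10 so p = 5/2. Opens right.
Directrix is the vertical line x = h − p = -3 − (5/2) = -11/2.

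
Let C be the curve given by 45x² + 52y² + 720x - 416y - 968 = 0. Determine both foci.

(-8 - √14, 4) and (-8 + √14, 4)

Group: 45(x² + 16x) + 52(y² - 8y) = 968
45(x + 8)² + 52(y - 4)² = 968 + 2880 + 832 = 4680
Dividing both sides by 4680: (x + 8)²/104 + (y - 4)²/90 = 1
Ellipse, center (-8, 4), major axis horizontal; a² = 104, b² = 90.
c² = a² - b² = 104 - 90 = 14, so c = √14.
Foci lie on the horizontal axis through the center: (h ± c, k).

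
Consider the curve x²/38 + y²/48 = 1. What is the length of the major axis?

Center (0, 0). The larger denominator 48 sits under the y-term, so the major axis is vertical; a² = 48, b² = 38.
a² = 48 so a = 4√3; the major axis has length 2a = 8√3.

8√3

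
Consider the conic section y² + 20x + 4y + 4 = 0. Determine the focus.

(-5, -2)

Only y is squared. Complete the square in y: (y + 2)² = -20x.
Vertex (0, -2); 4p = -20 so p = -5. Opens left.
Focus is p units from the vertex along the axis: (h + p, k).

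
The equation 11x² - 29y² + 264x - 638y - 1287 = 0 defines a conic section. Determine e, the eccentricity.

e = 2√110/11

Group: 11(x² + 24x) -29(y² + 22y) = 1287
11(x + 12)² -29(y + 11)² = 1287 + 1584 - 3509 = -638
Divide through by -638 to get (y + 11)²/22 - (x + 12)²/58 = 1.
Hyperbola, center (-12, -11), transverse axis vertical; a² = 22, b² = 58.
c² = a² + b² = 80, so c = 4√5.
e = c/a = 4√5/√22 = 2√110/11.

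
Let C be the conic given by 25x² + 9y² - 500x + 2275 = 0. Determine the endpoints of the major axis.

Rearranging, 25(x² - 20x) + 9y² = -2275.
Complete the square in x and y: 25(x - 10)² + 9y² = -2275 + 2500 + 0 = 225
Divide through by 225 to get (x - 10)²/9 + y²/25 = 1.
Ellipse, center (10, 0), major axis vertical; a² = 25, b² = 9.
a = 5. Vertices at (h, k ± a).

(10, -5) and (10, 5)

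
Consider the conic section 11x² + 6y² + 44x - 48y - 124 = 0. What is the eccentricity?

e = √55/11

11(x² + 4x) + 6(y² - 8y) = 124
11(x + 2)² + 6(y - 4)² = 124 + 44 + 96 = 264
Divide through by 264 to get (x + 2)²/24 + (y - 4)²/44 = 1.
Ellipse, center (-2, 4), major axis vertical; a² = 44, b² = 24.
c² = a² - b² = 20, so c = 2√5.
e = c/a = 2√5/2√11 = √55/11.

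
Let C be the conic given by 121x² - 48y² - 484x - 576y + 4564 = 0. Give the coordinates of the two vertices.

(2, -17) and (2, 5)

Collect terms: 121(x² - 4x) -48(y² + 12y) = -4564
Complete the square in x and y: 121(x - 2)² -48(y + 6)² = -4564 + 484 - 1728 = -5808
Divide by -5808: (y + 6)²/121 - (x - 2)²/48 = 1
Hyperbola, center (2, -6), transverse axis vertical; a² = 121, b² = 48.
a = 11. Vertices at (h, k ± a).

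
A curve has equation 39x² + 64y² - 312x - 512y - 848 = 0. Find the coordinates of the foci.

Rearranging, 39(x² - 8x) + 64(y² - 8y) = 848.
Complete the square: 39(x - 4)² + 64(y - 4)² = 848 + 624 + 1024 = 2496
Dividing both sides by 2496: (x - 4)²/64 + (y - 4)²/39 = 1
Ellipse, center (4, 4), major axis horizontal; a² = 64, b² = 39.
c² = a² - b² = 64 - 39 = 25, so c = 5.
Foci lie on the horizontal axis through the center: (h ± c, k).

(-1, 4) and (9, 4)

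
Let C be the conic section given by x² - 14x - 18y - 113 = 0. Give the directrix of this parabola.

Only x is squared. Complete the square in x: (x - 7)² = 18(y + 9).
Vertex (7, -9); 4p = 18 so p = 9/2. Opens up.
Directrix is the horizontal line y = k − p = -9 − (9/2) = -27/2.

y = -27/2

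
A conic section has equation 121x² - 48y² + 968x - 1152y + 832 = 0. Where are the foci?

121(x² + 8x) -48(y² + 24y) = -832
Complete the square: 121(x + 4)² -48(y + 12)² = -832 + 1936 - 6912 = -5808
Divide through by -5808 to get (y + 12)²/121 - (x + 4)²/48 = 1.
Hyperbola, center (-4, -12), transverse axis vertical; a² = 121, b² = 48.
c² = a² + b² = 121 + 48 = 169, so c = 13.
Foci lie on the vertical axis through the center: (h, k ± c).

(-4, -25) and (-4, 1)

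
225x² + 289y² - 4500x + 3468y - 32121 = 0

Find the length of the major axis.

Collect terms: 225(x² - 20x) + 289(y² + 12y) = 32121
Complete the square: 225(x - 10)² + 289(y + 6)² = 32121 + 22500 + 10404 = 65025
Divide by 65025: (x - 10)²/289 + (y + 6)²/225 = 1
Ellipse, center (10, -6), major axis horizontal; a² = 289, b² = 225.
a² = 289 so a = 17; the major axis has length 2a = 34.

34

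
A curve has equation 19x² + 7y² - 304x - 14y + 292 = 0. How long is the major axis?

2√133

Group: 19(x² - 16x) + 7(y² - 2y) = -292
Complete the square in x and y: 19(x - 8)² + 7(y - 1)² = -292 + 1216 + 7 = 931
Divide through by 931 to get (x - 8)²/49 + (y - 1)²/133 = 1.
Ellipse, center (8, 1), major axis vertical; a² = 133, b² = 49.
a² = 133 so a = √133; the major axis has length 2a = 2√133.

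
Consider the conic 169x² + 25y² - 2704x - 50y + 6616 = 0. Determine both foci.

(8, -11) and (8, 13)

Rearranging, 169(x² - 16x) + 25(y² - 2y) = -6616.
Complete the square: 169(x - 8)² + 25(y - 1)² = -6616 + 10816 + 25 = 4225
Divide by 4225: (x - 8)²/25 + (y - 1)²/169 = 1
Ellipse, center (8, 1), major axis vertical; a² = 169, b² = 25.
c² = a² - b² = 169 - 25 = 144, so c = 12.
Foci lie on the vertical axis through the center: (h, k ± c).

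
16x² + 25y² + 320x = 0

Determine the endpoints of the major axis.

Collect terms: 16(x² + 20x) + 25y² = 0
Complete the square: 16(x + 10)² + 25y² = 0 + 1600 + 0 = 1600
Divide by 1600: (x + 10)²/100 + y²/64 = 1
Ellipse, center (-10, 0), major axis horizontal; a² = 100, b² = 64.
a = 10. Vertices at (h ± a, k).

(-20, 0) and (0, 0)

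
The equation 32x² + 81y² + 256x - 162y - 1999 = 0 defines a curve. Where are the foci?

32(x² + 8x) + 81(y² - 2y) = 1999
Completing the square gives 32(x + 4)² + 81(y - 1)² = 1999 + 512 + 81 = 2592.
Divide by 2592: (x + 4)²/81 + (y - 1)²/32 = 1
Ellipse, center (-4, 1), major axis horizontal; a² = 81, b² = 32.
c² = a² - b² = 81 - 32 = 49, so c = 7.
Foci lie on the horizontal axis through the center: (h ± c, k).

(-11, 1) and (3, 1)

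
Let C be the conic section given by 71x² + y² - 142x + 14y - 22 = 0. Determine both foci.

(1, -7 - 2√35) and (1, -7 + 2√35)

Group the x- and y-terms: 71(x² - 2x) + (y² + 14y) = 22
Completing the square gives 71(x - 1)² + (y + 7)² = 22 + 71 + 49 = 142.
Divide through by 142 to get (x - 1)²/2 + (y + 7)²/142 = 1.
Ellipse, center (1, -7), major axis vertical; a² = 142, b² = 2.
c² = a² - b² = 142 - 2 = 140, so c = 2√35.
Foci lie on the vertical axis through the center: (h, k ± c).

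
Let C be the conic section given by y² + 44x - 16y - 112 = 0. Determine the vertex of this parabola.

(4, 8)

Only y is squared. Complete the square in y: (y - 8)² = -44(x - 4).
Vertex (4, 8); 4p = -44 so p = -11. Opens left.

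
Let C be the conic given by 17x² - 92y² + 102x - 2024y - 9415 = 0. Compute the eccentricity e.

Collect terms: 17(x² + 6x) -92(y² + 22y) = 9415
Complete the square: 17(x + 3)² -92(y + 11)² = 9415 + 153 - 11132 = -1564
Dividing both sides by -1564: (y + 11)²/17 - (x + 3)²/92 = 1
Hyperbola, center (-3, -11), transverse axis vertical; a² = 17, b² = 92.
c² = a² + b² = 109, so c = √109.
e = c/a = √109/√17 = √1853/17.

e = √1853/17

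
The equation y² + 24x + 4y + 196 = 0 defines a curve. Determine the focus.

(-14, -2)

Only y is squared. Complete the square in y: (y + 2)² = -24(x + 8).
Vertex (-8, -2); 4p = -24 so p = -6. Opens left.
Focus is p units from the vertex along the axis: (h + p, k).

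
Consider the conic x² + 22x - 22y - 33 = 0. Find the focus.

Only x is squared. Complete the square in x: (x + 11)² = 22(y + 7).
Vertex (-11, -7); 4p = 22 so p = 11/2. Opens up.
Focus is p units from the vertex along the axis: (h, k + p).

(-11, -3/2)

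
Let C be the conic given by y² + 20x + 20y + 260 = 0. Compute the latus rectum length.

20

Only y is squared. Complete the square in y: (y + 10)² = -20(x + 8).
Vertex (-8, -10); 4p = -20 so p = -5. Opens left.
Latus rectum length = |4p| = 20.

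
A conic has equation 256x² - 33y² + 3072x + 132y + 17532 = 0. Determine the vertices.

(-6, -14) and (-6, 18)

256(x² + 12x) -33(y² - 4y) = -17532
Complete the square in x and y: 256(x + 6)² -33(y - 2)² = -17532 + 9216 - 132 = -8448
Divide through by -8448 to get (y - 2)²/256 - (x + 6)²/33 = 1.
Hyperbola, center (-6, 2), transverse axis vertical; a² = 256, b² = 33.
a = 16. Vertices at (h, k ± a).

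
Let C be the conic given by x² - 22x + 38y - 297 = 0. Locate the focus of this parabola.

(11, 3/2)

Only x is squared. Complete the square in x: (x - 11)² = -38(y - 11).
Vertex (11, 11); 4p = -38 so p = -19/2. Opens down.
Focus is p units from the vertex along the axis: (h, k + p).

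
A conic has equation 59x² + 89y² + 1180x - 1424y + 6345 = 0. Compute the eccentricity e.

59(x² + 20x) + 89(y² - 16y) = -6345
Complete the square in x and y: 59(x + 10)² + 89(y - 8)² = -6345 + 5900 + 5696 = 5251
Divide by 5251: (x + 10)²/89 + (y - 8)²/59 = 1
Ellipse, center (-10, 8), major axis horizontal; a² = 89, b² = 59.
c² = a² - b² = 30, so c = √30.
e = c/a = √30/√89 = √2670/89.

e = √2670/89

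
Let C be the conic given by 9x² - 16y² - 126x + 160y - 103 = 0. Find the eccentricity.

e = 5/4

Group the x- and y-terms: 9(x² - 14x) -16(y² - 10y) = 103
9(x - 7)² -16(y - 5)² = 103 + 441 - 400 = 144
Divide through by 144 to get (x - 7)²/16 - (y - 5)²/9 = 1.
Hyperbola, center (7, 5), transverse axis horizontal; a² = 16, b² = 9.
c² = a² + b² = 25, so c = 5.
e = c/a = 5/4.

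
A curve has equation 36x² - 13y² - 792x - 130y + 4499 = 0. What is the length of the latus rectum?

Collect terms: 36(x² - 22x) -13(y² + 10y) = -4499
Complete the square in x and y: 36(x - 11)² -13(y + 5)² = -4499 + 4356 - 325 = -468
Dividing both sides by -468: (y + 5)²/36 - (x - 11)²/13 = 1
Hyperbola, center (11, -5), transverse axis vertical; a² = 36, b² = 13.
Latus rectum length = 2b²/a = 2·13/6 = 13/3.

13/3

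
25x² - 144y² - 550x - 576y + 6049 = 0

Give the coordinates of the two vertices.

25(x² - 22x) -144(y² + 4y) = -6049
Complete the square: 25(x - 11)² -144(y + 2)² = -6049 + 3025 - 576 = -3600
Dividing both sides by -3600: (y + 2)²/25 - (x - 11)²/144 = 1
Hyperbola, center (11, -2), transverse axis vertical; a² = 25, b² = 144.
a = 5. Vertices at (h, k ± a).

(11, -7) and (11, 3)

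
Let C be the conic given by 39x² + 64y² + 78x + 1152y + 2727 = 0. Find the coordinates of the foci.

Rearranging, 39(x² + 2x) + 64(y² + 18y) = -2727.
Complete the square: 39(x + 1)² + 64(y + 9)² = -2727 + 39 + 5184 = 2496
Divide through by 2496 to get (x + 1)²/64 + (y + 9)²/39 = 1.
Ellipse, center (-1, -9), major axis horizontal; a² = 64, b² = 39.
c² = a² - b² = 64 - 39 = 25, so c = 5.
Foci lie on the horizontal axis through the center: (h ± c, k).

(-6, -9) and (4, -9)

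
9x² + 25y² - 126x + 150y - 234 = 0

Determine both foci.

9(x² - 14x) + 25(y² + 6y) = 234
Complete the square: 9(x - 7)² + 25(y + 3)² = 234 + 441 + 225 = 900
Dividing both sides by 900: (x - 7)²/100 + (y + 3)²/36 = 1
Ellipse, center (7, -3), major axis horizontal; a² = 100, b² = 36.
c² = a² - b² = 100 - 36 = 64, so c = 8.
Foci lie on the horizontal axis through the center: (h ± c, k).

(-1, -3) and (15, -3)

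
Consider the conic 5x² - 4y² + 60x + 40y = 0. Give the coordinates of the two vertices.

(-10, 5) and (-2, 5)

Collect terms: 5(x² + 12x) -4(y² - 10y) = 0
Completing the square gives 5(x + 6)² -4(y - 5)² = 0 + 180 - 100 = 80.
Divide by 80: (x + 6)²/16 - (y - 5)²/20 = 1
Hyperbola, center (-6, 5), transverse axis horizontal; a² = 16, b² = 20.
a = 4. Vertices at (h ± a, k).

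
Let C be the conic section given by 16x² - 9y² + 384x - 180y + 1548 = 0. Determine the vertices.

16(x² + 24x) -9(y² + 20y) = -1548
Complete the square in x and y: 16(x + 12)² -9(y + 10)² = -1548 + 2304 - 900 = -144
Dividing both sides by -144: (y + 10)²/16 - (x + 12)²/9 = 1
Hyperbola, center (-12, -10), transverse axis vertical; a² = 16, b² = 9.
a = 4. Vertices at (h, k ± a).

(-12, -14) and (-12, -6)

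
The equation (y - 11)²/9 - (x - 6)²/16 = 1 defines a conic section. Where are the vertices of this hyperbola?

(6, 8) and (6, 14)

Center (6, 11). The positive term is the y-term, so the transverse axis is vertical; a² = 9, b² = 16.
a = 3. Vertices at (h, k ± a).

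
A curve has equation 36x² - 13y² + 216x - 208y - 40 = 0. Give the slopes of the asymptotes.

6√13/13 and -6√13/13

Collect terms: 36(x² + 6x) -13(y² + 16y) = 40
36(x + 3)² -13(y + 8)² = 40 + 324 - 832 = -468
Divide through by -468 to get (y + 8)²/36 - (x + 3)²/13 = 1.
Hyperbola, center (-3, -8), transverse axis vertical; a² = 36, b² = 13.
For a vertical hyperbola the asymptotes have slope ±a/b.
Here that is ±6/√13 = ±6√13/13.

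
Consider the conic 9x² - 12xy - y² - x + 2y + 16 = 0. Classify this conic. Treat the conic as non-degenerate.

hyperbola

A = 9, B = -12, C = -1.
Discriminant B² − 4AC = (-12)² − 4·9·(-1) = 180.
B² − 4AC > 0 ⇒ hyperbola.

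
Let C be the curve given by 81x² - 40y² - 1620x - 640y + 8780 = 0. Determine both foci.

Collect terms: 81(x² - 20x) -40(y² + 16y) = -8780
Complete the square in x and y: 81(x - 10)² -40(y + 8)² = -8780 + 8100 - 2560 = -3240
Divide by -3240: (y + 8)²/81 - (x - 10)²/40 = 1
Hyperbola, center (10, -8), transverse axis vertical; a² = 81, b² = 40.
c² = a² + b² = 81 + 40 = 121, so c = 11.
Foci lie on the vertical axis through the center: (h, k ± c).

(10, -19) and (10, 3)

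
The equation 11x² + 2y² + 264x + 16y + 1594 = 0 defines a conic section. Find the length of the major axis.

Group: 11(x² + 24x) + 2(y² + 8y) = -1594
Complete the square: 11(x + 12)² + 2(y + 4)² = -1594 + 1584 + 32 = 22
Divide through by 22 to get (x + 12)²/2 + (y + 4)²/11 = 1.
Ellipse, center (-12, -4), major axis vertical; a² = 11, b² = 2.
a² = 11 so a = √11; the major axis has length 2a = 2√11.

2√11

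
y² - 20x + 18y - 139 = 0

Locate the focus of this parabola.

(-6, -9)

Only y is squared. Complete the square in y: (y + 9)² = 20(x + 11).
Vertex (-11, -9); 4p = 20 so p = 5. Opens right.
Focus is p units from the vertex along the axis: (h + p, k).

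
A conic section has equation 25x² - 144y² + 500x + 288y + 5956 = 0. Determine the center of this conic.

(-10, 1)

25(x² + 20x) -144(y² - 2y) = -5956
25(x + 10)² -144(y - 1)² = -5956 + 2500 - 144 = -3600
Divide by -3600: (y - 1)²/25 - (x + 10)²/144 = 1
Hyperbola with center (-10, 1).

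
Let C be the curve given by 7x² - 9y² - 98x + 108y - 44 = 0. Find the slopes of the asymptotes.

7(x² - 14x) -9(y² - 12y) = 44
Complete the square in x and y: 7(x - 7)² -9(y - 6)² = 44 + 343 - 324 = 63
Divide by 63: (x - 7)²/9 - (y - 6)²/7 = 1
Hyperbola, center (7, 6), transverse axis horizontal; a² = 9, b² = 7.
For a horizontal hyperbola the asymptotes have slope ±b/a.
Here that is ±√7/3.

√7/3 and -√7/3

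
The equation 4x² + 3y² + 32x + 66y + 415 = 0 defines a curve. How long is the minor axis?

2√3

Group the x- and y-terms: 4(x² + 8x) + 3(y² + 22y) = -415
Completing the square gives 4(x + 4)² + 3(y + 11)² = -415 + 64 + 363 = 12.
Divide through by 12 to get (x + 4)²/3 + (y + 11)²/4 = 1.
Ellipse, center (-4, -11), major axis vertical; a² = 4, b² = 3.
b² = 3 so b = √3; the minor axis has length 2b = 2√3.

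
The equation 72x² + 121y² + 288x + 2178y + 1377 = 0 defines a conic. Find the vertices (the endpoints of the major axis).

(-13, -9) and (9, -9)

72(x² + 4x) + 121(y² + 18y) = -1377
Complete the square in x and y: 72(x + 2)² + 121(y + 9)² = -1377 + 288 + 9801 = 8712
Divide by 8712: (x + 2)²/121 + (y + 9)²/72 = 1
Ellipse, center (-2, -9), major axis horizontal; a² = 121, b² = 72.
a = 11. Vertices at (h ± a, k).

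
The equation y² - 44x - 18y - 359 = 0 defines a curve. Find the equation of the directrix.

x = -21

Only y is squared. Complete the square in y: (y - 9)² = 44(x + 10).
Vertex (-10, 9); 4p = 44 so p = 11. Opens right.
Directrix is the vertical line x = h − p = -10 − (11) = -21.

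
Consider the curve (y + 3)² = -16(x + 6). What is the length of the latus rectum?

Vertex (-6, -3); 4p = -16 so p = -4. Opens left.
Latus rectum length = |4p| = 16.

16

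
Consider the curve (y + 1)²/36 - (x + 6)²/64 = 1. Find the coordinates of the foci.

(-6, -11) and (-6, 9)

Center (-6, -1). The positive term is the y-term, so the transverse axis is vertical; a² = 36, b² = 64.
c² = a² + b² = 36 + 64 = 100, so c = 10.
Foci lie on the vertical axis through the center: (h, k ± c).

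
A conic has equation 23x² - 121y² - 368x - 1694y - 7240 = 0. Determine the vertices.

(-3, -7) and (19, -7)

Collect terms: 23(x² - 16x) -121(y² + 14y) = 7240
23(x - 8)² -121(y + 7)² = 7240 + 1472 - 5929 = 2783
Dividing both sides by 2783: (x - 8)²/121 - (y + 7)²/23 = 1
Hyperbola, center (8, -7), transverse axis horizontal; a² = 121, b² = 23.
a = 11. Vertices at (h ± a, k).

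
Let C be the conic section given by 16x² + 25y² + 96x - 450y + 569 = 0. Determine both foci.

16(x² + 6x) + 25(y² - 18y) = -569
Completing the square gives 16(x + 3)² + 25(y - 9)² = -569 + 144 + 2025 = 1600.
Dividing both sides by 1600: (x + 3)²/100 + (y - 9)²/64 = 1
Ellipse, center (-3, 9), major axis horizontal; a² = 100, b² = 64.
c² = a² - b² = 100 - 64 = 36, so c = 6.
Foci lie on the horizontal axis through the center: (h ± c, k).

(-9, 9) and (3, 9)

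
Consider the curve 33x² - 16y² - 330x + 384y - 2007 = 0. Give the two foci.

(-2, 12) and (12, 12)

Rearranging, 33(x² - 10x) -16(y² - 24y) = 2007.
Completing the square gives 33(x - 5)² -16(y - 12)² = 2007 + 825 - 2304 = 528.
Divide through by 528 to get (x - 5)²/16 - (y - 12)²/33 = 1.
Hyperbola, center (5, 12), transverse axis horizontal; a² = 16, b² = 33.
c² = a² + b² = 16 + 33 = 49, so c = 7.
Foci lie on the horizontal axis through the center: (h ± c, k).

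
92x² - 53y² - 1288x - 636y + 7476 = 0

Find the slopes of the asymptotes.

Rearranging, 92(x² - 14x) -53(y² + 12y) = -7476.
Complete the square: 92(x - 7)² -53(y + 6)² = -7476 + 4508 - 1908 = -4876
Divide by -4876: (y + 6)²/92 - (x - 7)²/53 = 1
Hyperbola, center (7, -6), transverse axis vertical; a² = 92, b² = 53.
For a vertical hyperbola the asymptotes have slope ±a/b.
Here that is ±2√23/√53 = ±2√1219/53.

2√1219/53 and -2√1219/53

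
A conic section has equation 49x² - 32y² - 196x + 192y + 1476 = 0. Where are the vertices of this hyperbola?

(2, -4) and (2, 10)

49(x² - 4x) -32(y² - 6y) = -1476
Complete the square in x and y: 49(x - 2)² -32(y - 3)² = -1476 + 196 - 288 = -1568
Dividing both sides by -1568: (y - 3)²/49 - (x - 2)²/32 = 1
Hyperbola, center (2, 3), transverse axis vertical; a² = 49, b² = 32.
a = 7. Vertices at (h, k ± a).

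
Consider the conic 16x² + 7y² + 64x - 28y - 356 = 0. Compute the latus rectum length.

Group: 16(x² + 4x) + 7(y² - 4y) = 356
Complete the square in x and y: 16(x + 2)² + 7(y - 2)² = 356 + 64 + 28 = 448
Divide by 448: (x + 2)²/28 + (y - 2)²/64 = 1
Ellipse, center (-2, 2), major axis vertical; a² = 64, b² = 28.
Latus rectum length = 2b²/a = 2·28/8 = 7.

7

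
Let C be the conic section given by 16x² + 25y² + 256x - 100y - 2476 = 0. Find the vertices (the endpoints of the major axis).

(-23, 2) and (7, 2)

Rearranging, 16(x² + 16x) + 25(y² - 4y) = 2476.
Complete the square in x and y: 16(x + 8)² + 25(y - 2)² = 2476 + 1024 + 100 = 3600
Divide through by 3600 to get (x + 8)²/225 + (y - 2)²/144 = 1.
Ellipse, center (-8, 2), major axis horizontal; a² = 225, b² = 144.
a = 15. Vertices at (h ± a, k).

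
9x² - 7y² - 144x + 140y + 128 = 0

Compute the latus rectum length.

Collect terms: 9(x² - 16x) -7(y² - 20y) = -128
Complete the square in x and y: 9(x - 8)² -7(y - 10)² = -128 + 576 - 700 = -252
Dividing both sides by -252: (y - 10)²/36 - (x - 8)²/28 = 1
Hyperbola, center (8, 10), transverse axis vertical; a² = 36, b² = 28.
Latus rectum length = 2b²/a = 2·28/6 = 28/3.

28/3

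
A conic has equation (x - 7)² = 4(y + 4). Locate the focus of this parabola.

Vertex (7, -4); 4p = 4 so p = 1. Opens up.
Focus is p units from the vertex along the axis: (h, k + p).

(7, -3)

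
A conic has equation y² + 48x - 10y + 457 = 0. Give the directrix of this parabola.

Only y is squared. Complete the square in y: (y - 5)² = -48(x + 9).
Vertex (-9, 5); 4p = -48 so p = -12. Opens left.
Directrix is the vertical line x = h − p = -9 − (-12) = 3.

x = 3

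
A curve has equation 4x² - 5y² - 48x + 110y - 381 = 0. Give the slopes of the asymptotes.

2√5/5 and -2√5/5

Group the x- and y-terms: 4(x² - 12x) -5(y² - 22y) = 381
Complete the square in x and y: 4(x - 6)² -5(y - 11)² = 381 + 144 - 605 = -80
Divide through by -80 to get (y - 11)²/16 - (x - 6)²/20 = 1.
Hyperbola, center (6, 11), transverse axis vertical; a² = 16, b² = 20.
For a vertical hyperbola the asymptotes have slope ±a/b.
Here that is ±4/2√5 = ±2√5/5.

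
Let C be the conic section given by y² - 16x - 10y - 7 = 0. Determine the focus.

(2, 5)

Only y is squared. Complete the square in y: (y - 5)² = 16(x + 2).
Vertex (-2, 5); 4p = 16 so p = 4. Opens right.
Focus is p units from the vertex along the axis: (h + p, k).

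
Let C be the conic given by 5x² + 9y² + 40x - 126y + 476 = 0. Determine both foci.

(-6, 7) and (-2, 7)

Group the x- and y-terms: 5(x² + 8x) + 9(y² - 14y) = -476
Complete the square: 5(x + 4)² + 9(y - 7)² = -476 + 80 + 441 = 45
Divide by 45: (x + 4)²/9 + (y - 7)²/5 = 1
Ellipse, center (-4, 7), major axis horizontal; a² = 9, b² = 5.
c² = a² - b² = 9 - 5 = 4, so c = 2.
Foci lie on the horizontal axis through the center: (h ± c, k).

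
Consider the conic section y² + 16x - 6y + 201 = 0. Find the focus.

Only y is squared. Complete the square in y: (y - 3)² = -16(x + 12).
Vertex (-12, 3); 4p = -16 so p = -4. Opens left.
Focus is p units from the vertex along the axis: (h + p, k).

(-16, 3)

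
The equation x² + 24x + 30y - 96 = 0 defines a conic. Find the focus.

(-12, 1/2)

Only x is squared. Complete the square in x: (x + 12)² = -30(y - 8).
Vertex (-12, 8); 4p = -30 so p = -15/2. Opens down.
Focus is p units from the vertex along the axis: (h, k + p).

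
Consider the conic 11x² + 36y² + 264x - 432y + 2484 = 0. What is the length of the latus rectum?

Group the x- and y-terms: 11(x² + 24x) + 36(y² - 12y) = -2484
Complete the square: 11(x + 12)² + 36(y - 6)² = -2484 + 1584 + 1296 = 396
Divide through by 396 to get (x + 12)²/36 + (y - 6)²/11 = 1.
Ellipse, center (-12, 6), major axis horizontal; a² = 36, b² = 11.
Latus rectum length = 2b²/a = 2·11/6 = 11/3.

11/3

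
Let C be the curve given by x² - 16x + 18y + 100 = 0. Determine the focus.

Only x is squared. Complete the square in x: (x - 8)² = -18(y + 2).
Vertex (8, -2); 4p = -18 so p = -9/2. Opens down.
Focus is p units from the vertex along the axis: (h, k + p).

(8, -13/2)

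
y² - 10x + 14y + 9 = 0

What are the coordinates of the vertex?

Only y is squared. Complete the square in y: (y + 7)² = 10(x + 4).
Vertex (-4, -7); 4p = 10 so p = 5/2. Opens right.

(-4, -7)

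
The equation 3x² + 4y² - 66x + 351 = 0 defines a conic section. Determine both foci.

(10, 0) and (12, 0)

Group: 3(x² - 22x) + 4y² = -351
Complete the square: 3(x - 11)² + 4y² = -351 + 363 + 0 = 12
Dividing both sides by 12: (x - 11)²/4 + y²/3 = 1
Ellipse, center (11, 0), major axis horizontal; a² = 4, b² = 3.
c² = a² - b² = 4 - 3 = 1, so c = 1.
Foci lie on the horizontal axis through the center: (h ± c, k).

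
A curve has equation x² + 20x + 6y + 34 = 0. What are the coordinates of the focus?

(-10, 19/2)

Only x is squared. Complete the square in x: (x + 10)² = -6(y - 11).
Vertex (-10, 11); 4p = -6 so p = -3/2. Opens down.
Focus is p units from the vertex along the axis: (h, k + p).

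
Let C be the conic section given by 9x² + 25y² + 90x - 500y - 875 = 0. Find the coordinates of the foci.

(-21, 10) and (11, 10)

Group the x- and y-terms: 9(x² + 10x) + 25(y² - 20y) = 875
Completing the square gives 9(x + 5)² + 25(y - 10)² = 875 + 225 + 2500 = 3600.
Dividing both sides by 3600: (x + 5)²/400 + (y - 10)²/144 = 1
Ellipse, center (-5, 10), major axis horizontal; a² = 400, b² = 144.
c² = a² - b² = 400 - 144 = 256, so c = 16.
Foci lie on the horizontal axis through the center: (h ± c, k).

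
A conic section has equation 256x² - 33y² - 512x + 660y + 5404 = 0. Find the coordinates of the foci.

Group the x- and y-terms: 256(x² - 2x) -33(y² - 20y) = -5404
Complete the square: 256(x - 1)² -33(y - 10)² = -5404 + 256 - 3300 = -8448
Dividing both sides by -8448: (y - 10)²/256 - (x - 1)²/33 = 1
Hyperbola, center (1, 10), transverse axis vertical; a² = 256, b² = 33.
c² = a² + b² = 256 + 33 = 289, so c = 17.
Foci lie on the vertical axis through the center: (h, k ± c).

(1, -7) and (1, 27)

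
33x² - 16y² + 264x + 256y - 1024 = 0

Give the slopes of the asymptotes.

Group: 33(x² + 8x) -16(y² - 16y) = 1024
Complete the square: 33(x + 4)² -16(y - 8)² = 1024 + 528 - 1024 = 528
Divide by 528: (x + 4)²/16 - (y - 8)²/33 = 1
Hyperbola, center (-4, 8), transverse axis horizontal; a² = 16, b² = 33.
For a horizontal hyperbola the asymptotes have slope ±b/a.
Here that is ±√33/4.

√33/4 and -√33/4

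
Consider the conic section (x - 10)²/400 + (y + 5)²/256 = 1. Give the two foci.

Center (10, -5). The larger denominator 400 sits under the x-term, so the major axis is horizontal; a² = 400, b² = 256.
c² = a² - b² = 400 - 256 = 144, so c = 12.
Foci lie on the horizontal axis through the center: (h ± c, k).

(-2, -5) and (22, -5)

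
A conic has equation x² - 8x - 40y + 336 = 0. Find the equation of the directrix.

Only x is squared. Complete the square in x: (x - 4)² = 40(y - 8).
Vertex (4, 8); 4p = 40 so p = 10. Opens up.
Directrix is the horizontal line y = k − p = 8 − (10) = -2.

y = -2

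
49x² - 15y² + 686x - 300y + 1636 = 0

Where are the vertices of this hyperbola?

49(x² + 14x) -15(y² + 20y) = -1636
49(x + 7)² -15(y + 10)² = -1636 + 2401 - 1500 = -735
Divide through by -735 to get (y + 10)²/49 - (x + 7)²/15 = 1.
Hyperbola, center (-7, -10), transverse axis vertical; a² = 49, b² = 15.
a = 7. Vertices at (h, k ± a).

(-7, -17) and (-7, -3)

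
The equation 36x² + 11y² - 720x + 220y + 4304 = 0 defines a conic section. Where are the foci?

(10, -15) and (10, -5)

Collect terms: 36(x² - 20x) + 11(y² + 20y) = -4304
Completing the square gives 36(x - 10)² + 11(y + 10)² = -4304 + 3600 + 1100 = 396.
Dividing both sides by 396: (x - 10)²/11 + (y + 10)²/36 = 1
Ellipse, center (10, -10), major axis vertical; a² = 36, b² = 11.
c² = a² - b² = 36 - 11 = 25, so c = 5.
Foci lie on the vertical axis through the center: (h, k ± c).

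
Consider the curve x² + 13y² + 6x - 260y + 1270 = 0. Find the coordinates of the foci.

Rearranging, (x² + 6x) + 13(y² - 20y) = -1270.
Complete the square: (x + 3)² + 13(y - 10)² = -1270 + 9 + 1300 = 39
Dividing both sides by 39: (x + 3)²/39 + (y - 10)²/3 = 1
Ellipse, center (-3, 10), major axis horizontal; a² = 39, b² = 3.
c² = a² - b² = 39 - 3 = 36, so c = 6.
Foci lie on the horizontal axis through the center: (h ± c, k).

(-9, 10) and (3, 10)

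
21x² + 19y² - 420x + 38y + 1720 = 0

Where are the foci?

Rearranging, 21(x² - 20x) + 19(y² + 2y) = -1720.
Completing the square gives 21(x - 10)² + 19(y + 1)² = -1720 + 2100 + 19 = 399.
Dividing both sides by 399: (x - 10)²/19 + (y + 1)²/21 = 1
Ellipse, center (10, -1), major axis vertical; a² = 21, b² = 19.
c² = a² - b² = 21 - 19 = 2, so c = √2.
Foci lie on the vertical axis through the center: (h, k ± c).

(10, -1 - √2) and (10, -1 + √2)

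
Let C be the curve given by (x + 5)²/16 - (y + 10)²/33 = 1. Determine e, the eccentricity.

e = 7/4

Center (-5, -10). The positive term is the x-term, so the transverse axis is horizontal; a² = 16, b² = 33.
c² = a² + b² = 49, so c = 7.
e = c/a = 7/4.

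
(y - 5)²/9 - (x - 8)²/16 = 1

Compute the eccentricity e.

Center (8, 5). The positive term is the y-term, so the transverse axis is vertical; a² = 9, b² = 16.
c² = a² + b² = 25, so c = 5.
e = c/a = 5/3.

e = 5/3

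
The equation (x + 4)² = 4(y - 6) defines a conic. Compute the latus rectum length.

4

Vertex (-4, 6); 4p = 4 so p = 1. Opens up.
Latus rectum length = |4p| = 4.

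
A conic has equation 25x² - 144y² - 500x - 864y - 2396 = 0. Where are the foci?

(-3, -3) and (23, -3)

Group the x- and y-terms: 25(x² - 20x) -144(y² + 6y) = 2396
Complete the square: 25(x - 10)² -144(y + 3)² = 2396 + 2500 - 1296 = 3600
Dividing both sides by 3600: (x - 10)²/144 - (y + 3)²/25 = 1
Hyperbola, center (10, -3), transverse axis horizontal; a² = 144, b² = 25.
c² = a² + b² = 144 + 25 = 169, so c = 13.
Foci lie on the horizontal axis through the center: (h ± c, k).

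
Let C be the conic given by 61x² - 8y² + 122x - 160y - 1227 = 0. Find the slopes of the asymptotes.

Rearranging, 61(x² + 2x) -8(y² + 20y) = 1227.
61(x + 1)² -8(y + 10)² = 1227 + 61 - 800 = 488
Dividing both sides by 488: (x + 1)²/8 - (y + 10)²/61 = 1
Hyperbola, center (-1, -10), transverse axis horizontal; a² = 8, b² = 61.
For a horizontal hyperbola the asymptotes have slope ±b/a.
Here that is ±√61/2√2 = ±√122/4.

√122/4 and -√122/4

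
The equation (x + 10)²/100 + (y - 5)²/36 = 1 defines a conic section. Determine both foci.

(-18, 5) and (-2, 5)

Center (-10, 5). The larger denominator 100 sits under the x-term, so the major axis is horizontal; a² = 100, b² = 36.
c² = a² - b² = 100 - 36 = 64, so c = 8.
Foci lie on the horizontal axis through the center: (h ± c, k).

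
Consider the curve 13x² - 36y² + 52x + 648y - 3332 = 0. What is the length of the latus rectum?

Rearranging, 13(x² + 4x) -36(y² - 18y) = 3332.
Complete the square: 13(x + 2)² -36(y - 9)² = 3332 + 52 - 2916 = 468
Divide by 468: (x + 2)²/36 - (y - 9)²/13 = 1
Hyperbola, center (-2, 9), transverse axis horizontal; a² = 36, b² = 13.
Latus rectum length = 2b²/a = 2·13/6 = 13/3.

13/3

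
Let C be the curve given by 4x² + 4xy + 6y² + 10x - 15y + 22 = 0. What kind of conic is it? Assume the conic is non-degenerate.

A = 4, B = 4, C = 6.
Discriminant B² − 4AC = 4² − 4·4·6 = -80.
B² − 4AC < 0 ⇒ ellipse.

ellipse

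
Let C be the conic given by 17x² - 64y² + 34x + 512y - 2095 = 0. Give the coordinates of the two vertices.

(-9, 4) and (7, 4)

Rearranging, 17(x² + 2x) -64(y² - 8y) = 2095.
17(x + 1)² -64(y - 4)² = 2095 + 17 - 1024 = 1088
Dividing both sides by 1088: (x + 1)²/64 - (y - 4)²/17 = 1
Hyperbola, center (-1, 4), transverse axis horizontal; a² = 64, b² = 17.
a = 8. Vertices at (h ± a, k).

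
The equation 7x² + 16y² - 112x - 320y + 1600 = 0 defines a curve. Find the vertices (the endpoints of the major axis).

Rearranging, 7(x² - 16x) + 16(y² - 20y) = -1600.
Complete the square: 7(x - 8)² + 16(y - 10)² = -1600 + 448 + 1600 = 448
Divide through by 448 to get (x - 8)²/64 + (y - 10)²/28 = 1.
Ellipse, center (8, 10), major axis horizontal; a² = 64, b² = 28.
a = 8. Vertices at (h ± a, k).

(0, 10) and (16, 10)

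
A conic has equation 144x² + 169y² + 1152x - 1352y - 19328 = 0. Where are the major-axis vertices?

Group: 144(x² + 8x) + 169(y² - 8y) = 19328
144(x + 4)² + 169(y - 4)² = 19328 + 2304 + 2704 = 24336
Divide by 24336: (x + 4)²/169 + (y - 4)²/144 = 1
Ellipse, center (-4, 4), major axis horizontal; a² = 169, b² = 144.
a = 13. Vertices at (h ± a, k).

(-17, 4) and (9, 4)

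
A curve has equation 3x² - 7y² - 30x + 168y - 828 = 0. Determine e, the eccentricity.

e = √30/3

Rearranging, 3(x² - 10x) -7(y² - 24y) = 828.
3(x - 5)² -7(y - 12)² = 828 + 75 - 1008 = -105
Divide by -105: (y - 12)²/15 - (x - 5)²/35 = 1
Hyperbola, center (5, 12), transverse axis vertical; a² = 15, b² = 35.
c² = a² + b² = 50, so c = 5√2.
e = c/a = 5√2/√15 = √30/3.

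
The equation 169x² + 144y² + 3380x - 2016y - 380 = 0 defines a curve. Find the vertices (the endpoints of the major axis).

Rearranging, 169(x² + 20x) + 144(y² - 14y) = 380.
169(x + 10)² + 144(y - 7)² = 380 + 16900 + 7056 = 24336
Divide through by 24336 to get (x + 10)²/144 + (y - 7)²/169 = 1.
Ellipse, center (-10, 7), major axis vertical; a² = 169, b² = 144.
a = 13. Vertices at (h, k ± a).

(-10, -6) and (-10, 20)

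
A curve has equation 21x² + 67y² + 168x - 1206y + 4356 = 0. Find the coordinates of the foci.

21(x² + 8x) + 67(y² - 18y) = -4356
21(x + 4)² + 67(y - 9)² = -4356 + 336 + 5427 = 1407
Dividing both sides by 1407: (x + 4)²/67 + (y - 9)²/21 = 1
Ellipse, center (-4, 9), major axis horizontal; a² = 67, b² = 21.
c² = a² - b² = 67 - 21 = 46, so c = √46.
Foci lie on the horizontal axis through the center: (h ± c, k).

(-4 - √46, 9) and (-4 + √46, 9)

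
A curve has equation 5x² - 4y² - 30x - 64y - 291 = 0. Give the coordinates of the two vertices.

(-1, -8) and (7, -8)

Group the x- and y-terms: 5(x² - 6x) -4(y² + 16y) = 291
5(x - 3)² -4(y + 8)² = 291 + 45 - 256 = 80
Divide by 80: (x - 3)²/16 - (y + 8)²/20 = 1
Hyperbola, center (3, -8), transverse axis horizontal; a² = 16, b² = 20.
a = 4. Vertices at (h ± a, k).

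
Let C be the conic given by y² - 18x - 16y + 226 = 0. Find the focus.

(27/2, 8)

Only y is squared. Complete the square in y: (y - 8)² = 18(x - 9).
Vertex (9, 8); 4p = 18 so p = 9/2. Opens right.
Focus is p units from the vertex along the axis: (h + p, k).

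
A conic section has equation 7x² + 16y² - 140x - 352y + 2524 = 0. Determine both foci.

(7, 11) and (13, 11)

Rearranging, 7(x² - 20x) + 16(y² - 22y) = -2524.
Complete the square in x and y: 7(x - 10)² + 16(y - 11)² = -2524 + 700 + 1936 = 112
Divide through by 112 to get (x - 10)²/16 + (y - 11)²/7 = 1.
Ellipse, center (10, 11), major axis horizontal; a² = 16, b² = 7.
c² = a² - b² = 16 - 7 = 9, so c = 3.
Foci lie on the horizontal axis through the center: (h ± c, k).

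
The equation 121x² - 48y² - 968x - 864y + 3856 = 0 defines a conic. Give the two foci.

(4, -22) and (4, 4)

Group the x- and y-terms: 121(x² - 8x) -48(y² + 18y) = -3856
Completing the square gives 121(x - 4)² -48(y + 9)² = -3856 + 1936 - 3888 = -5808.
Divide by -5808: (y + 9)²/121 - (x - 4)²/48 = 1
Hyperbola, center (4, -9), transverse axis vertical; a² = 121, b² = 48.
c² = a² + b² = 121 + 48 = 169, so c = 13.
Foci lie on the vertical axis through the center: (h, k ± c).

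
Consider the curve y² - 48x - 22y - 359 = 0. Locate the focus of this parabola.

(2, 11)

Only y is squared. Complete the square in y: (y - 11)² = 48(x + 10).
Vertex (-10, 11); 4p = 48 so p = 12. Opens right.
Focus is p units from the vertex along the axis: (h + p, k).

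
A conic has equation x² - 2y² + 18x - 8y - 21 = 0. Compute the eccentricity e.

(x² + 18x) -2(y² + 4y) = 21
Complete the square: (x + 9)² -2(y + 2)² = 21 + 81 - 8 = 94
Dividing both sides by 94: (x + 9)²/94 - (y + 2)²/47 = 1
Hyperbola, center (-9, -2), transverse axis horizontal; a² = 94, b² = 47.
c² = a² + b² = 141, so c = √141.
e = c/a = √141/√94 = √6/2.

e = √6/2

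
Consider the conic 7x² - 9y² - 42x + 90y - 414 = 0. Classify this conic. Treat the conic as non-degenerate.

hyperbola

No xy term. Coefficients of x² and y² are A = 7, C = -9.
A and C have opposite signs ⇒ hyperbola.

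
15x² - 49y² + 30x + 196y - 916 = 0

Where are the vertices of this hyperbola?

Rearranging, 15(x² + 2x) -49(y² - 4y) = 916.
Completing the square gives 15(x + 1)² -49(y - 2)² = 916 + 15 - 196 = 735.
Divide by 735: (x + 1)²/49 - (y - 2)²/15 = 1
Hyperbola, center (-1, 2), transverse axis horizontal; a² = 49, b² = 15.
a = 7. Vertices at (h ± a, k).

(-8, 2) and (6, 2)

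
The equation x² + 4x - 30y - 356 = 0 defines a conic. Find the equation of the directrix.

y = -39/2

Only x is squared. Complete the square in x: (x + 2)² = 30(y + 12).
Vertex (-2, -12); 4p = 30 so p = 15/2. Opens up.
Directrix is the horizontal line y = k − p = -12 − (15/2) = -39/2.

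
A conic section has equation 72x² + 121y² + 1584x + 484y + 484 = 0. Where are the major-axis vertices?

Group the x- and y-terms: 72(x² + 22x) + 121(y² + 4y) = -484
Complete the square: 72(x + 11)² + 121(y + 2)² = -484 + 8712 + 484 = 8712
Dividing both sides by 8712: (x + 11)²/121 + (y + 2)²/72 = 1
Ellipse, center (-11, -2), major axis horizontal; a² = 121, b² = 72.
a = 11. Vertices at (h ± a, k).

(-22, -2) and (0, -2)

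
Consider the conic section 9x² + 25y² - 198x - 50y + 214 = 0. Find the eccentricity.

e = 4/5

Collect terms: 9(x² - 22x) + 25(y² - 2y) = -214
Complete the square in x and y: 9(x - 11)² + 25(y - 1)² = -214 + 1089 + 25 = 900
Dividing both sides by 900: (x - 11)²/100 + (y - 1)²/36 = 1
Ellipse, center (11, 1), major axis horizontal; a² = 100, b² = 36.
c² = a² - b² = 64, so c = 8.
e = c/a = 8/10 = 4/5.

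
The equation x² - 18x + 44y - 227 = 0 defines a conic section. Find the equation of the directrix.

Only x is squared. Complete the square in x: (x - 9)² = -44(y - 7).
Vertex (9, 7); 4p = -44 so p = -11. Opens down.
Directrix is the horizontal line y = k − p = 7 − (-11) = 18.

y = 18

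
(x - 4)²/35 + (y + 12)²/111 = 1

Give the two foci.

(4, -12 - 2√19) and (4, -12 + 2√19)

Center (4, -12). The larger denominator 111 sits under the y-term, so the major axis is vertical; a² = 111, b² = 35.
c² = a² - b² = 111 - 35 = 76, so c = 2√19.
Foci lie on the vertical axis through the center: (h, k ± c).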